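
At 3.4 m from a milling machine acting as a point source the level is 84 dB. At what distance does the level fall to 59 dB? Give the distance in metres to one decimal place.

60.5 m

Point-source spreading drops the level by 20·log₁₀(r₂/r₁); inverting, r₂/r₁ = 10^(ΔL/20).
r₂ = 3.4·10^((84−59)/20) = 3.4·10^(25.0/20) = 60.46 m.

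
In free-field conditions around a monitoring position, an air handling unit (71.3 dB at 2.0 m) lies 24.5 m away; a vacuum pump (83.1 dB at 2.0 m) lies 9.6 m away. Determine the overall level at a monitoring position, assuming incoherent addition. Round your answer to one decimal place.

69.5 dB

Apply inverse-square spreading to bring every level to the receiver, then sum 10^(L/10).
air handling unit: 71.3 − 20·log₁₀(24.5/2.0) = 71.3 − 21.76 = 49.54 dB.
vacuum pump: 83.1 − 20·log₁₀(9.6/2.0) = 83.1 − 13.62 = 69.48 dB.
Σ 10^(L/10) = 8.952e+06 → L_total = 10·log₁₀(8.952e+06) = 69.52 dB.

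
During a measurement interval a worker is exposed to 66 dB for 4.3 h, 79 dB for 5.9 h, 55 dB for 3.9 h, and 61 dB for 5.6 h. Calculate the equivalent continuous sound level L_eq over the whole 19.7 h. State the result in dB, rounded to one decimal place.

74.0 dB

Weight each interval's intensity by its duration and average over T = 19.7 h:
Σ tᵢ·10^(Lᵢ/10) = 4.3·10^(66/10) + 5.9·10^(79/10) + 3.9·10^(55/10) + 5.6·10^(61/10) = 4.941e+08.
L_eq = 10·log₁₀(4.941e+08/19.7) = 73.99 dB.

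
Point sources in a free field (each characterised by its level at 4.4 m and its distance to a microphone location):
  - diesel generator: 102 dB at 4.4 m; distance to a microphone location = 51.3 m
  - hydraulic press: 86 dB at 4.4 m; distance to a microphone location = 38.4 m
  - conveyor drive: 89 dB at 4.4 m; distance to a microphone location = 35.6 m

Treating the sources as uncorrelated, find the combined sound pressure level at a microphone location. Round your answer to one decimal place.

81.3 dB

Propagate each source to the receiver with L = L_ref − 20·log₁₀(r/r_ref), then add intensities.
diesel generator: 102 − 20·log₁₀(51.3/4.4) = 102 − 21.33 = 80.67 dB.
hydraulic press: 86 − 20·log₁₀(38.4/4.4) = 86 − 18.82 = 67.18 dB.
conveyor drive: 89 − 20·log₁₀(35.6/4.4) = 89 − 18.16 = 70.84 dB.
Σ 10^(L/10) = 1.340e+08 → L_total = 10·log₁₀(1.340e+08) = 81.27 dB.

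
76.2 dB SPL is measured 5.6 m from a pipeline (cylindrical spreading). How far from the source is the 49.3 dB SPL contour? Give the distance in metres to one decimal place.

For a line source L₁ − L₂ = 10·log₁₀(r₂/r₁), so r₂ = r₁·10^((L₁−L₂)/10).
r₂ = 5.6·10^((76.2−49.3)/10) = 5.6·10^(26.9/10) = 2742.76 m.

2742.8 m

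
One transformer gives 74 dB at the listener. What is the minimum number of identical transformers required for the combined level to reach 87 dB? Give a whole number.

N identical sources give L₁ + 10·log₁₀ N, so require 10·log₁₀ N ≥ 87 − 74 = 13.0 dB.
N ≥ 10^(13.0/10) = 19.953, so N = 20.

20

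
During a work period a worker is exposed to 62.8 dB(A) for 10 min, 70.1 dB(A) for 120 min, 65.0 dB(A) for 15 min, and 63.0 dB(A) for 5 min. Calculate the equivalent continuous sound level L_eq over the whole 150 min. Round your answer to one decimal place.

69.4 dB(A)

The energy average is taken in the linear domain: L_eq = 10·log₁₀[(Σ tᵢ·10^(Lᵢ/10))/T], T = 150 min.
Σ tᵢ·10^(Lᵢ/10) = 10·10^(62.8/10) + 120·10^(70.1/10) + 15·10^(65.0/10) + 5·10^(63.0/10) = 1.304e+09.
L_eq = 10·log₁₀(1.304e+09/150) = 69.39 dB(A).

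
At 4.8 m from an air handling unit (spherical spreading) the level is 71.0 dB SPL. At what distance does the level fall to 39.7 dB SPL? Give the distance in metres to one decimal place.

Point-source spreading drops the level by 20·log₁₀(r₂/r₁); inverting, r₂/r₁ = 10^(ΔL/20).
r₂ = 4.8·10^((71.0−39.7)/20) = 4.8·10^(31.3/20) = 176.30 m.

176.3 m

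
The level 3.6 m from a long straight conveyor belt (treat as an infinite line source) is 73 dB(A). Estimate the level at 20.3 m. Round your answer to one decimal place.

65.5 dB(A)

Cylindrical spreading from a line source gives a 10·log₁₀(r₂/r₁) drop.
L₂ = 73 − 10·log₁₀(20.3/3.6) = 73 − 7.512 = 65.49 dB(A).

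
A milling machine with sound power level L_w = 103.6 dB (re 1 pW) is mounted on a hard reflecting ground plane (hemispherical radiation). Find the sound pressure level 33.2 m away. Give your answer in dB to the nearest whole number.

Free-field hemispherical radiation: L_p = L_w − 10·log₁₀(2π·r²), r = 33.2 m.
2π·r² = 6926 m², 10·log₁₀ of that is 38.405 dB.
L_p = 103.6 − 38.405 = 65.20 dB.

65 dB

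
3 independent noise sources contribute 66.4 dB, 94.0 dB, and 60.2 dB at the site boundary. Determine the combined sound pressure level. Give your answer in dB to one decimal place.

94.0 dB

For uncorrelated sources the intensities add, so convert each level to linear form, sum, and take 10·log₁₀ of the total.
Σ 10^(L/10) = 10^(66.4/10) + 10^(94.0/10) + 10^(60.2/10) = 2.517e+09.
L_total = 10·log₁₀(2.517e+09) = 94.01 dB.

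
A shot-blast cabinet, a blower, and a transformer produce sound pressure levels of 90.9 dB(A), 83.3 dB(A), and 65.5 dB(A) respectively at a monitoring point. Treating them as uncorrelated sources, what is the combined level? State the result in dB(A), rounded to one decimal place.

For uncorrelated sources the intensities add, so convert each level to linear form, sum, and take 10·log₁₀ of the total.
Σ 10^(L/10) = 10^(90.9/10) + 10^(83.3/10) + 10^(65.5/10) = 1.448e+09.
L_total = 10·log₁₀(1.448e+09) = 91.61 dB(A).

91.6 dB(A)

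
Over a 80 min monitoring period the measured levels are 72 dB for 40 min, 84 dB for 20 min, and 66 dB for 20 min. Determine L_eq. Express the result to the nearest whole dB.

L_eq = 10·log₁₀[(1/T)·Σ tᵢ·10^(Lᵢ/10)] with T = 80 min.
Σ tᵢ·10^(Lᵢ/10) = 40·10^(72/10) + 20·10^(84/10) + 20·10^(66/10) = 5.737e+09.
L_eq = 10·log₁₀(5.737e+09/80) = 78.56 dB.

79 dB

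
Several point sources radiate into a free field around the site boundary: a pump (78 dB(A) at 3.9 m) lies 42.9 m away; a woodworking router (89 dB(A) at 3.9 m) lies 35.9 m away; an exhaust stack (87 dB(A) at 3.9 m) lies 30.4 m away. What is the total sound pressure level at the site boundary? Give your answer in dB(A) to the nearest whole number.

73 dB(A)

Apply inverse-square spreading to bring every level to the receiver, then sum 10^(L/10).
pump: 78 − 20·log₁₀(42.9/3.9) = 78 − 20.83 = 57.17 dB(A).
woodworking router: 89 − 20·log₁₀(35.9/3.9) = 89 − 19.28 = 69.72 dB(A).
exhaust stack: 87 − 20·log₁₀(30.4/3.9) = 87 − 17.84 = 69.16 dB(A).
Σ 10^(L/10) = 1.814e+07 → L_total = 10·log₁₀(1.814e+07) = 72.59 dB(A).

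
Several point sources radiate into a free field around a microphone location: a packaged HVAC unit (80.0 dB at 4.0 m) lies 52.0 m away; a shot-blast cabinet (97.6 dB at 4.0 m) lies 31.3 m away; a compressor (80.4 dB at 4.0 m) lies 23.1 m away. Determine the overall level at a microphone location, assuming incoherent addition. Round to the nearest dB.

Propagate each source to the receiver with L = L_ref − 20·log₁₀(r/r_ref), then add intensities.
packaged HVAC unit: 80.0 − 20·log₁₀(52.0/4.0) = 80.0 − 22.28 = 57.72 dB.
shot-blast cabinet: 97.6 − 20·log₁₀(31.3/4.0) = 97.6 − 17.87 = 79.73 dB.
compressor: 80.4 − 20·log₁₀(23.1/4.0) = 80.4 − 15.23 = 65.17 dB.
Σ 10^(L/10) = 9.786e+07 → L_total = 10·log₁₀(9.786e+07) = 79.91 dB.

80 dB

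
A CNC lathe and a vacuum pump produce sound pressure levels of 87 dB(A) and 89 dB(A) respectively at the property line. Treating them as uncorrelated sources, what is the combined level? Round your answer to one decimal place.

For uncorrelated sources the intensities add, so convert each level to linear form, sum, and take 10·log₁₀ of the total.
Σ 10^(L/10) = 10^(87/10) + 10^(89/10) = 1.296e+09.
L_total = 10·log₁₀(1.296e+09) = 91.12 dB(A).

91.1 dB(A)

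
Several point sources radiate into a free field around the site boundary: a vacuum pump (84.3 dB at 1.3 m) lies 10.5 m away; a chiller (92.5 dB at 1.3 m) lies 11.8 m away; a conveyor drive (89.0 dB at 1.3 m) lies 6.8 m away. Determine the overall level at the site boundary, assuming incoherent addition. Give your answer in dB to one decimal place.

Apply inverse-square spreading to bring every level to the receiver, then sum 10^(L/10).
vacuum pump: 84.3 − 20·log₁₀(10.5/1.3) = 84.3 − 18.14 = 66.16 dB.
chiller: 92.5 − 20·log₁₀(11.8/1.3) = 92.5 − 19.16 = 73.34 dB.
conveyor drive: 89.0 − 20·log₁₀(6.8/1.3) = 89.0 − 14.37 = 74.63 dB.
Σ 10^(L/10) = 5.474e+07 → L_total = 10·log₁₀(5.474e+07) = 77.38 dB.

77.4 dB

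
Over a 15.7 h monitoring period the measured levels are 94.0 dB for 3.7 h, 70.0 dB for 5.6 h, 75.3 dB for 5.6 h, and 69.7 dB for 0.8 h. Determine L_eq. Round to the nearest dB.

88 dB

L_eq = 10·log₁₀[(1/T)·Σ tᵢ·10^(Lᵢ/10)] with T = 15.7 h.
Σ tᵢ·10^(Lᵢ/10) = 3.7·10^(94.0/10) + 5.6·10^(70.0/10) + 5.6·10^(75.3/10) + 0.8·10^(69.7/10) = 9.547e+09.
L_eq = 10·log₁₀(9.547e+09/15.7) = 87.84 dB.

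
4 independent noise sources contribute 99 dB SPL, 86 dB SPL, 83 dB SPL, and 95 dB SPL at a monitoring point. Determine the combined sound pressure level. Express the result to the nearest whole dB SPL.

Incoherent sources combine by intensity addition: L_total = 10·log₁₀(Σ 10^(L_i/10)).
Σ 10^(L/10) = 10^(99/10) + 10^(86/10) + 10^(83/10) + 10^(95/10) = 1.170e+10.
L_total = 10·log₁₀(1.170e+10) = 100.68 dB SPL.

101 dB SPL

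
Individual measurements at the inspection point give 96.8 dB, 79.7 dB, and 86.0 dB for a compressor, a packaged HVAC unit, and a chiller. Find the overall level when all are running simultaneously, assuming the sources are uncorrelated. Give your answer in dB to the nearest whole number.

97 dB

Incoherent sources combine by intensity addition: L_total = 10·log₁₀(Σ 10^(L_i/10)).
Σ 10^(L/10) = 10^(96.8/10) + 10^(79.7/10) + 10^(86.0/10) = 5.278e+09.
L_total = 10·log₁₀(5.278e+09) = 97.22 dB.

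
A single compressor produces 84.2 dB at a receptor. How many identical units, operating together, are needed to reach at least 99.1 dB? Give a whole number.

31

The shortfall is 99.1 − 84.2 = 14.9 dB, and N units add 10·log₁₀ N, so need 10·log₁₀ N ≥ 14.9.
N ≥ 10^(14.9/10) = 30.903, so N = 31.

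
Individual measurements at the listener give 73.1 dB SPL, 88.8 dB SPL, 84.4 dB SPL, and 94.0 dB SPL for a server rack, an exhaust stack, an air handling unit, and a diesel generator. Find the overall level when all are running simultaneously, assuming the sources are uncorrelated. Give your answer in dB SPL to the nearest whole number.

96 dB SPL

For uncorrelated sources the intensities add, so convert each level to linear form, sum, and take 10·log₁₀ of the total.
Σ 10^(L/10) = 10^(73.1/10) + 10^(88.8/10) + 10^(84.4/10) + 10^(94.0/10) = 3.566e+09.
L_total = 10·log₁₀(3.566e+09) = 95.52 dB SPL.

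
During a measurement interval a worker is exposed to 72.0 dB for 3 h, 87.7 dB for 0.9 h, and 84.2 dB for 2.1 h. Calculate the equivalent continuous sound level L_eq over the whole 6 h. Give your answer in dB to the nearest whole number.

L_eq = 10·log₁₀[(1/T)·Σ tᵢ·10^(Lᵢ/10)] with T = 6 h.
Σ tᵢ·10^(Lᵢ/10) = 3·10^(72.0/10) + 0.9·10^(87.7/10) + 2.1·10^(84.2/10) = 1.130e+09.
L_eq = 10·log₁₀(1.130e+09/6) = 82.75 dB.

83 dB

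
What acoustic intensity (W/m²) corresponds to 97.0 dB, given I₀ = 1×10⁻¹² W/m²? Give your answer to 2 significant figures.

0.0050 W/m²

L = 10·log₁₀(I/I₀) ⇒ I = I₀·10^(L/10) = 10⁻¹² × 10^9.70.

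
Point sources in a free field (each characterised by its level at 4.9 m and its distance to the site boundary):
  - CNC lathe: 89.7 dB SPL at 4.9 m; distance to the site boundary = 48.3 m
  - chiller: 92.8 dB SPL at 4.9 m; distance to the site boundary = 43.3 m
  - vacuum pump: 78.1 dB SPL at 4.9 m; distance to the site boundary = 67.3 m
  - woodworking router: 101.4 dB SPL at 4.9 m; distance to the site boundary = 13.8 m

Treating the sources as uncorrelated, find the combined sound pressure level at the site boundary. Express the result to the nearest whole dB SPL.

First find each source's level at the receiver (point-source: −20·log₁₀(r/r_ref)), then combine on an intensity basis.
CNC lathe: 89.7 − 20·log₁₀(48.3/4.9) = 89.7 − 19.88 = 69.82 dB SPL.
chiller: 92.8 − 20·log₁₀(43.3/4.9) = 92.8 − 18.93 = 73.87 dB SPL.
vacuum pump: 78.1 − 20·log₁₀(67.3/4.9) = 78.1 − 22.76 = 55.34 dB SPL.
woodworking router: 101.4 − 20·log₁₀(13.8/4.9) = 101.4 − 8.99 = 92.41 dB SPL.
Σ 10^(L/10) = 1.775e+09 → L_total = 10·log₁₀(1.775e+09) = 92.49 dB SPL.

92 dB SPL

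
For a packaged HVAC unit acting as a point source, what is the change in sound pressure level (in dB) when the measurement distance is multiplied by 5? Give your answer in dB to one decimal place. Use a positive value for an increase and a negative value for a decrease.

A point source loses 6 dB per doubling of distance; generally ΔL = −20·log₁₀(r₂/r₁).
ΔL = −20·log₁₀(5) = -13.98 dB.

-14.0 dB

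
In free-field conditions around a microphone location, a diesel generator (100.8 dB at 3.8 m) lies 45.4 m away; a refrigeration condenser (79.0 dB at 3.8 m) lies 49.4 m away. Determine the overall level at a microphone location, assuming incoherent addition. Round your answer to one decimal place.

79.3 dB

Propagate each source to the receiver with L = L_ref − 20·log₁₀(r/r_ref), then add intensities.
diesel generator: 100.8 − 20·log₁₀(45.4/3.8) = 100.8 − 21.55 = 79.25 dB.
refrigeration condenser: 79.0 − 20·log₁₀(49.4/3.8) = 79.0 − 22.28 = 56.72 dB.
Σ 10^(L/10) = 8.470e+07 → L_total = 10·log₁₀(8.470e+07) = 79.28 dB.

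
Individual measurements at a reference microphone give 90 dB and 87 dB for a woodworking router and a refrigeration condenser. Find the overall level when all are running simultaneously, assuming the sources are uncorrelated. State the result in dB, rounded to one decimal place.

91.8 dB

For uncorrelated sources the intensities add, so convert each level to linear form, sum, and take 10·log₁₀ of the total.
Σ 10^(L/10) = 10^(90/10) + 10^(87/10) = 1.501e+09.
L_total = 10·log₁₀(1.501e+09) = 91.76 dB.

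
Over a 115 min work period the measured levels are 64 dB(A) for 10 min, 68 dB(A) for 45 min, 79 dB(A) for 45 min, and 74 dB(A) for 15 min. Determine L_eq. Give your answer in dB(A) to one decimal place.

The energy average is taken in the linear domain: L_eq = 10·log₁₀[(Σ tᵢ·10^(Lᵢ/10))/T], T = 115 min.
Σ tᵢ·10^(Lᵢ/10) = 10·10^(64/10) + 45·10^(68/10) + 45·10^(79/10) + 15·10^(74/10) = 4.260e+09.
L_eq = 10·log₁₀(4.260e+09/115) = 75.69 dB(A).

75.7 dB(A)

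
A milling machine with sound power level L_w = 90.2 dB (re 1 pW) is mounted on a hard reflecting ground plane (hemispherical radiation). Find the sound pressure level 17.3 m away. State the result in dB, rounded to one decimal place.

L_p = L_w − 10·log₁₀(2π·r²) with r = 17.3 m.
2π·r² = 1880 m², 10·log₁₀ of that is 32.743 dB.
L_p = 90.2 − 32.743 = 57.46 dB.

57.5 dB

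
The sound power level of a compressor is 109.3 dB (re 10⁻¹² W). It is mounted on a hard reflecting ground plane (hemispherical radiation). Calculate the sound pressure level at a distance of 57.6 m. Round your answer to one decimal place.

66.1 dB

Free-field hemispherical radiation: L_p = L_w − 10·log₁₀(2π·r²), r = 57.6 m.
2π·r² = 2.085e+04 m², 10·log₁₀ of that is 43.190 dB.
L_p = 109.3 − 43.190 = 66.11 dB.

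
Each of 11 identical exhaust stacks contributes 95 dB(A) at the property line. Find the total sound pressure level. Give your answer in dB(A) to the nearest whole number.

With 11 equal, uncorrelated contributions the intensity is 11× that of one unit, giving a rise of 10·log₁₀ 11.
L_total = 95 + 10·log₁₀(11) = 95 + 10.414 = 105.41 dB(A).

105 dB(A)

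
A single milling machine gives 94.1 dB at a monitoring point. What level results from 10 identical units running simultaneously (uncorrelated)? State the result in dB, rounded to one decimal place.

L_total = L₁ + 10·log₁₀ N for N identical incoherent sources.
L_total = 94.1 + 10·log₁₀(10) = 94.1 + 10.000 = 104.10 dB.

104.1 dB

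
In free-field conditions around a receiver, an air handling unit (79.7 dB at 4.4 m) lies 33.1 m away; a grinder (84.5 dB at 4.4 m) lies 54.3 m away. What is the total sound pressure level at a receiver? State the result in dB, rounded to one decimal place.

First find each source's level at the receiver (point-source: −20·log₁₀(r/r_ref)), then combine on an intensity basis.
air handling unit: 79.7 − 20·log₁₀(33.1/4.4) = 79.7 − 17.53 = 62.17 dB.
grinder: 84.5 − 20·log₁₀(54.3/4.4) = 84.5 − 21.83 = 62.67 dB.
Σ 10^(L/10) = 3.500e+06 → L_total = 10·log₁₀(3.500e+06) = 65.44 dB.

65.4 dB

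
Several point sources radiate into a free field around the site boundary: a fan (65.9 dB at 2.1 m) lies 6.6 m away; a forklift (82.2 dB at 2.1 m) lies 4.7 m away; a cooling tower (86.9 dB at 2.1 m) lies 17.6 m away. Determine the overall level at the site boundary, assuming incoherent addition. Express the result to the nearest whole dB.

76 dB

Apply inverse-square spreading to bring every level to the receiver, then sum 10^(L/10).
fan: 65.9 − 20·log₁₀(6.6/2.1) = 65.9 − 9.95 = 55.95 dB.
forklift: 82.2 − 20·log₁₀(4.7/2.1) = 82.2 − 7.00 = 75.20 dB.
cooling tower: 86.9 − 20·log₁₀(17.6/2.1) = 86.9 − 18.47 = 68.43 dB.
Σ 10^(L/10) = 4.050e+07 → L_total = 10·log₁₀(4.050e+07) = 76.07 dB.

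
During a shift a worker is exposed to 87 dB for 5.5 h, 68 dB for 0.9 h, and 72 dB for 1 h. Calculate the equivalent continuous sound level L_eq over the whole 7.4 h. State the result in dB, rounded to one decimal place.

85.7 dB

L_eq = 10·log₁₀[(1/T)·Σ tᵢ·10^(Lᵢ/10)] with T = 7.4 h.
Σ tᵢ·10^(Lᵢ/10) = 5.5·10^(87/10) + 0.9·10^(68/10) + 1·10^(72/10) = 2.778e+09.
L_eq = 10·log₁₀(2.778e+09/7.4) = 85.75 dB.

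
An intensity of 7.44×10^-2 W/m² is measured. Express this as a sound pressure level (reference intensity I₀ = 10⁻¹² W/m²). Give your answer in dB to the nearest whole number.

Dividing by I₀ shifts the exponent by 12: I/I₀ = 7.44×10^10.
L = 10·(0.8716 + 10) = 108.72 dB.

109 dB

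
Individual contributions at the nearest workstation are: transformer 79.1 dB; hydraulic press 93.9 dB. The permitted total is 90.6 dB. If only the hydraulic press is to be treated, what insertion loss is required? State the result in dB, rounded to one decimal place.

Fixed contribution from the other source: Σ 10^(L/10) = 10^(79.1/10) = 8.128e+07 (79.10 dB).
The limit corresponds to 10^(90.6/10) = 1.148e+09; subtracting the fixed part leaves 1.067e+09 for the hydraulic press, i.e. 90.28 dB.
So the hydraulic press must be reduced from 93.9 to 90.28 dB: IL = 3.62 dB.

3.6 dB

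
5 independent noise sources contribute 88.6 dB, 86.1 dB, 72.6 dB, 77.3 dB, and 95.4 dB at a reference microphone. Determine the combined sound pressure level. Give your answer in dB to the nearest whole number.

97 dB

Incoherent sources combine by intensity addition: L_total = 10·log₁₀(Σ 10^(L_i/10)).
Σ 10^(L/10) = 10^(88.6/10) + 10^(86.1/10) + 10^(72.6/10) + 10^(77.3/10) + 10^(95.4/10) = 4.671e+09.
L_total = 10·log₁₀(4.671e+09) = 96.69 dB.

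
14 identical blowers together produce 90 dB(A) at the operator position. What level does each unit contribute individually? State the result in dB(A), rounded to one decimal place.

78.5 dB(A)

For N identical incoherent sources L_total = L₁ + 10·log₁₀ N, so L₁ = 90 − 10·log₁₀(14) = 90 − 11.461.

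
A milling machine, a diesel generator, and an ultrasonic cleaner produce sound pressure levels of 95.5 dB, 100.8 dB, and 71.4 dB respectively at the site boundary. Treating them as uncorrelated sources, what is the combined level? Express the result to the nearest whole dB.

102 dB

For uncorrelated sources the intensities add, so convert each level to linear form, sum, and take 10·log₁₀ of the total.
Σ 10^(L/10) = 10^(95.5/10) + 10^(100.8/10) + 10^(71.4/10) = 1.558e+10.
L_total = 10·log₁₀(1.558e+10) = 101.93 dB.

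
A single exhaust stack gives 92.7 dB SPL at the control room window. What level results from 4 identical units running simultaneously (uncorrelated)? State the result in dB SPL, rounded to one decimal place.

L_total = L₁ + 10·log₁₀ N for N identical incoherent sources.
L_total = 92.7 + 10·log₁₀(4) = 92.7 + 6.021 = 98.72 dB SPL.

98.7 dB SPL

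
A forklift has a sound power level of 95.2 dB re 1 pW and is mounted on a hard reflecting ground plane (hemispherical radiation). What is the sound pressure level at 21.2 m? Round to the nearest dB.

61 dB

Free-field hemispherical radiation: L_p = L_w − 10·log₁₀(2π·r²), r = 21.2 m.
2π·r² = 2824 m², 10·log₁₀ of that is 34.509 dB.
L_p = 95.2 − 34.509 = 60.69 dB.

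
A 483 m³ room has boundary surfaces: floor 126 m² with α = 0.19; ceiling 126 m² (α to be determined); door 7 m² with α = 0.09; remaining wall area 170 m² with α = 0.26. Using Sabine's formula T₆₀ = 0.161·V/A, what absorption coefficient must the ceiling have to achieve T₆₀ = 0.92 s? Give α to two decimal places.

From T₆₀ = 0.161·V/A, the target T₆₀ = 0.92 s needs A = 0.161·483/0.92 = 84.53 m².
Absorption from the other surfaces = 126·0.19 + 7·0.09 + 170·0.26 = 68.77 m², so the ceiling must supply 15.75 m² over 126 m².
α = 15.75/126 = 0.125.

0.13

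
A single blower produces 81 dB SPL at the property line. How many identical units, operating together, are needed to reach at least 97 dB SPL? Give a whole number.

N identical sources give L₁ + 10·log₁₀ N, so require 10·log₁₀ N ≥ 97 − 81 = 16.0 dB.
N ≥ 10^(16.0/10) = 39.811, so N = 40.

40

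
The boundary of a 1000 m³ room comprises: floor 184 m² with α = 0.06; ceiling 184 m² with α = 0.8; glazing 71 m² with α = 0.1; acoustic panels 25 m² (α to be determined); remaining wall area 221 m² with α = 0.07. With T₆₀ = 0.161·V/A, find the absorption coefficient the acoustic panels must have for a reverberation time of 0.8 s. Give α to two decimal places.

From T₆₀ = 0.161·V/A, the target T₆₀ = 0.8 s needs A = 0.161·1000/0.8 = 201.25 m².
Absorption from the other surfaces = 184·0.06 + 184·0.8 + 71·0.1 + 221·0.07 = 180.81 m², so the acoustic panels must supply 20.44 m² over 25 m².
α = 20.44/25 = 0.818.

0.82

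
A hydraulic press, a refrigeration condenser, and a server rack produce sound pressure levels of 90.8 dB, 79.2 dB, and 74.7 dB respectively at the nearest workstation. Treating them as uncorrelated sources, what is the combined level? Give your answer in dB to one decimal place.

Incoherent sources combine by intensity addition: L_total = 10·log₁₀(Σ 10^(L_i/10)).
Σ 10^(L/10) = 10^(90.8/10) + 10^(79.2/10) + 10^(74.7/10) = 1.315e+09.
L_total = 10·log₁₀(1.315e+09) = 91.19 dB.

91.2 dB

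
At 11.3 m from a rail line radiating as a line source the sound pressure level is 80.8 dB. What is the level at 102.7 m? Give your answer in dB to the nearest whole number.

71 dB

Cylindrical spreading from a line source gives a 10·log₁₀(r₂/r₁) drop.
L₂ = 80.8 − 10·log₁₀(102.7/11.3) = 80.8 − 9.585 = 71.22 dB.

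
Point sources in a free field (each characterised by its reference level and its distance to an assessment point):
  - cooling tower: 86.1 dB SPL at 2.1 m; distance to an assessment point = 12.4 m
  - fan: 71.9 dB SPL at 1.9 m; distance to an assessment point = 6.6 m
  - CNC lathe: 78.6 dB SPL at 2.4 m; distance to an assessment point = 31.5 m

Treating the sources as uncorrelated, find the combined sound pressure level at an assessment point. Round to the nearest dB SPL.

Propagate each source to the receiver with L = L_ref − 20·log₁₀(r/r_ref), then add intensities.
cooling tower: 86.1 − 20·log₁₀(12.4/2.1) = 86.1 − 15.42 = 70.68 dB SPL.
fan: 71.9 − 20·log₁₀(6.6/1.9) = 71.9 − 10.82 = 61.08 dB SPL.
CNC lathe: 78.6 − 20·log₁₀(31.5/2.4) = 78.6 − 22.36 = 56.24 dB SPL.
Σ 10^(L/10) = 1.339e+07 → L_total = 10·log₁₀(1.339e+07) = 71.27 dB SPL.

71 dB SPL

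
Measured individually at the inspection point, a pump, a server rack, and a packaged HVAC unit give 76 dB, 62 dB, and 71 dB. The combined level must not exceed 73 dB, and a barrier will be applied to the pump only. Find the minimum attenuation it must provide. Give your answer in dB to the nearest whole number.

The untreated sources together contribute 10^(62/10) + 10^(71/10) = 1.417e+07, i.e. 71.51 dB.
The limit corresponds to 10^(73/10) = 1.995e+07; subtracting the fixed part leaves 5.778e+06 for the pump, i.e. 67.62 dB.
Required insertion loss = 76 − 67.62 = 8.38 dB.

8 dB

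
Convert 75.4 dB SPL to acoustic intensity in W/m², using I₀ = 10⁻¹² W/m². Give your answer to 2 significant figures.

I/I₀ = 10^(75.4/10) = 3.467e+07, so I = 3.467e+07 × 10⁻¹² W/m².

3.5e-05 W/m²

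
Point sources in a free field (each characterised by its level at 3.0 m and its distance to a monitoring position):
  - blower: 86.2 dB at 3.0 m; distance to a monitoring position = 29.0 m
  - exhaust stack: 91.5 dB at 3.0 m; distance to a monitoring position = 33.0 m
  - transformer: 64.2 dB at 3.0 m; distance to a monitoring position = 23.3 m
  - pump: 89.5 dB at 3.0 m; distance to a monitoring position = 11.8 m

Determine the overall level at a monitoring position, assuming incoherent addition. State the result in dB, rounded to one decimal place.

Apply inverse-square spreading to bring every level to the receiver, then sum 10^(L/10).
blower: 86.2 − 20·log₁₀(29.0/3.0) = 86.2 − 19.71 = 66.49 dB.
exhaust stack: 91.5 − 20·log₁₀(33.0/3.0) = 91.5 − 20.83 = 70.67 dB.
transformer: 64.2 − 20·log₁₀(23.3/3.0) = 64.2 − 17.80 = 46.40 dB.
pump: 89.5 − 20·log₁₀(11.8/3.0) = 89.5 − 11.90 = 77.60 dB.
Σ 10^(L/10) = 7.379e+07 → L_total = 10·log₁₀(7.379e+07) = 78.68 dB.

78.7 dB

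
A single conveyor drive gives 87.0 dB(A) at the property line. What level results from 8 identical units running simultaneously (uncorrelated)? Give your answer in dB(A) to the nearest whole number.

N identical incoherent sources raise the level by 10·log₁₀ N.
L_total = 87.0 + 10·log₁₀(8) = 87.0 + 9.031 = 96.03 dB(A).

96 dB(A)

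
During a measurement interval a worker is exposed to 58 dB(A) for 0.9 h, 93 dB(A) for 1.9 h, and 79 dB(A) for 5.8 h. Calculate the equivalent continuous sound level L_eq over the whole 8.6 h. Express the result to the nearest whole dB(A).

87 dB(A)

Weight each interval's intensity by its duration and average over T = 8.6 h:
Σ tᵢ·10^(Lᵢ/10) = 0.9·10^(58/10) + 1.9·10^(93/10) + 5.8·10^(79/10) = 4.252e+09.
L_eq = 10·log₁₀(4.252e+09/8.6) = 86.94 dB(A).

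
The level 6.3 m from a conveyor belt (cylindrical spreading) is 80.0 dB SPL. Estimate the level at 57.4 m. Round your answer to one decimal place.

70.4 dB SPL

Cylindrical spreading from a line source gives a 10·log₁₀(r₂/r₁) drop.
L₂ = 80.0 − 10·log₁₀(57.4/6.3) = 80.0 − 9.596 = 70.40 dB SPL.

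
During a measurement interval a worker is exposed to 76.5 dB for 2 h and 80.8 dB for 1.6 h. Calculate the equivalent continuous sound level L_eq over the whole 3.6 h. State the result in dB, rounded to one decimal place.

78.9 dB

Weight each interval's intensity by its duration and average over T = 3.6 h:
Σ tᵢ·10^(Lᵢ/10) = 2·10^(76.5/10) + 1.6·10^(80.8/10) = 2.817e+08.
L_eq = 10·log₁₀(2.817e+08/3.6) = 78.93 dB.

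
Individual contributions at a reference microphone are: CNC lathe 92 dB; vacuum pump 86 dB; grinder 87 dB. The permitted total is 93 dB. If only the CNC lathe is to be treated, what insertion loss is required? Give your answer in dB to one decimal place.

The untreated sources together contribute 10^(86/10) + 10^(87/10) = 8.993e+08, i.e. 89.54 dB.
The limit corresponds to 10^(93/10) = 1.995e+09; subtracting the fixed part leaves 1.096e+09 for the CNC lathe, i.e. 90.40 dB.
Required insertion loss = 92 − 90.40 = 1.60 dB.

1.6 dB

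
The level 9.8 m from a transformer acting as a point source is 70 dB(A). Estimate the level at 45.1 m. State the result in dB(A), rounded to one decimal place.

56.7 dB(A)

Point-source attenuation: ΔL = 20·log₁₀(r₂/r₁) = 20·log₁₀(45.1/9.8) = 13.259 dB.
L₂ = 70 − 20·log₁₀(45.1/9.8) = 70 − 13.259 = 56.74 dB(A).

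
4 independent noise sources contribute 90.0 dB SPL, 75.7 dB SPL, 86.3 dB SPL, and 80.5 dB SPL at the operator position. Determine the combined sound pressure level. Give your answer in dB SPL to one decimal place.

Incoherent sources combine by intensity addition: L_total = 10·log₁₀(Σ 10^(L_i/10)).
Σ 10^(L/10) = 10^(90.0/10) + 10^(75.7/10) + 10^(86.3/10) + 10^(80.5/10) = 1.576e+09.
L_total = 10·log₁₀(1.576e+09) = 91.98 dB SPL.

92.0 dB SPL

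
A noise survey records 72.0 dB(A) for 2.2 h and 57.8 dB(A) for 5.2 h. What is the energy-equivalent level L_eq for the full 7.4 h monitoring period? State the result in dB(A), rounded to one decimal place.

67.1 dB(A)

L_eq = 10·log₁₀[(1/T)·Σ tᵢ·10^(Lᵢ/10)] with T = 7.4 h.
Σ tᵢ·10^(Lᵢ/10) = 2.2·10^(72.0/10) + 5.2·10^(57.8/10) = 3.800e+07.
L_eq = 10·log₁₀(3.800e+07/7.4) = 67.11 dB(A).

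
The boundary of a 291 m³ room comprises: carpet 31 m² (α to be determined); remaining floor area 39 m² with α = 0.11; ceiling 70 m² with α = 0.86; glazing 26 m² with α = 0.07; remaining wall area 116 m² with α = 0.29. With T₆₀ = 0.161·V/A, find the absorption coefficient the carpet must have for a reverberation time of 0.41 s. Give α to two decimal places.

Required total absorption A = 0.161·291/0.41 = 114.27 m².
Absorption from the other surfaces = 39·0.11 + 70·0.86 + 26·0.07 + 116·0.29 = 99.95 m², so the carpet must supply 14.32 m² over 31 m².
α = 14.32/31 = 0.462.

0.46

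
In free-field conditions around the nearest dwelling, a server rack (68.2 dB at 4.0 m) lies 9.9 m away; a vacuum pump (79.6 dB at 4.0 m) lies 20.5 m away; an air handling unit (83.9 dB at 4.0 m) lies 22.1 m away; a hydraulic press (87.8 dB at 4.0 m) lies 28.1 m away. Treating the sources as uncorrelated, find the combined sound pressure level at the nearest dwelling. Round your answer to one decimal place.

Apply inverse-square spreading to bring every level to the receiver, then sum 10^(L/10).
server rack: 68.2 − 20·log₁₀(9.9/4.0) = 68.2 − 7.87 = 60.33 dB.
vacuum pump: 79.6 − 20·log₁₀(20.5/4.0) = 79.6 − 14.19 = 65.41 dB.
air handling unit: 83.9 − 20·log₁₀(22.1/4.0) = 83.9 − 14.85 = 69.05 dB.
hydraulic press: 87.8 − 20·log₁₀(28.1/4.0) = 87.8 − 16.93 = 70.87 dB.
Σ 10^(L/10) = 2.480e+07 → L_total = 10·log₁₀(2.480e+07) = 73.94 dB.

73.9 dB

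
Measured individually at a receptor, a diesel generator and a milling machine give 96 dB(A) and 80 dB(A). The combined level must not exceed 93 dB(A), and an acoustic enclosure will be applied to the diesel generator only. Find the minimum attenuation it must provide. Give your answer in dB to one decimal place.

The untreated sources together contribute 10^(80/10) = 1.000e+08, i.e. 80.00 dB(A).
The limit corresponds to 10^(93/10) = 1.995e+09; subtracting the fixed part leaves 1.895e+09 for the diesel generator, i.e. 92.78 dB(A).
Required insertion loss = 96 − 92.78 = 3.22 dB.

3.2 dB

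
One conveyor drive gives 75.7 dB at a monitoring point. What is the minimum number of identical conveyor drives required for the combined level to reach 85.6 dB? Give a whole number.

Need L₁ + 10·log₁₀ N ≥ 85.6, i.e. log₁₀ N ≥ 0.99.
N ≥ 10^(9.9/10) = 9.772, so N = 10.

10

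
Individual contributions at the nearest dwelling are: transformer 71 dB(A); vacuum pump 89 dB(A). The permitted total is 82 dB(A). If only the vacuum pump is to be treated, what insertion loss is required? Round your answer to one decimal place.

7.4 dB

The untreated sources together contribute 10^(71/10) = 1.259e+07, i.e. 71.00 dB(A).
The limit corresponds to 10^(82/10) = 1.585e+08; subtracting the fixed part leaves 1.459e+08 for the vacuum pump, i.e. 81.64 dB(A).
So the vacuum pump must be reduced from 89 to 81.64 dB(A): IL = 7.36 dB.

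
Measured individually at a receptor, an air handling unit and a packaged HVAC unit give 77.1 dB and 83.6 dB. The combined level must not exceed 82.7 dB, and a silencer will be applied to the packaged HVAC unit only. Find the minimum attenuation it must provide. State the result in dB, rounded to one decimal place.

2.3 dB

Fixed contribution from the other source: Σ 10^(L/10) = 10^(77.1/10) = 5.129e+07 (77.10 dB).
To meet 82.7 dB overall, the treated packaged HVAC unit may contribute at most 10^(82.7/10) − 5.129e+07 = 1.349e+08, i.e. 81.30 dB.
So the packaged HVAC unit must be reduced from 83.6 to 81.30 dB: IL = 2.30 dB.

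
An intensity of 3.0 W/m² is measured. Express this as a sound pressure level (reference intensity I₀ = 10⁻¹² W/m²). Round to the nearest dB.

Dividing by I₀ shifts the exponent by 12: I/I₀ = 3.0×10^12.
L = 10·(0.4771 + 12) = 124.77 dB.

125 dB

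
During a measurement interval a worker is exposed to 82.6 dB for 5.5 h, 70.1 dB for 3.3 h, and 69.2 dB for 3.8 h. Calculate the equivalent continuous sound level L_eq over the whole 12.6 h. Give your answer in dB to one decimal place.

79.3 dB

The energy average is taken in the linear domain: L_eq = 10·log₁₀[(Σ tᵢ·10^(Lᵢ/10))/T], T = 12.6 h.
Σ tᵢ·10^(Lᵢ/10) = 5.5·10^(82.6/10) + 3.3·10^(70.1/10) + 3.8·10^(69.2/10) = 1.066e+09.
L_eq = 10·log₁₀(1.066e+09/12.6) = 79.27 dB.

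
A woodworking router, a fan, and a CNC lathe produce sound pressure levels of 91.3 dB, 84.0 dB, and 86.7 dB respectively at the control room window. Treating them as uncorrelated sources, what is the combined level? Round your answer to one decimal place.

Incoherent sources combine by intensity addition: L_total = 10·log₁₀(Σ 10^(L_i/10)).
Σ 10^(L/10) = 10^(91.3/10) + 10^(84.0/10) + 10^(86.7/10) = 2.068e+09.
L_total = 10·log₁₀(2.068e+09) = 93.16 dB.

93.2 dB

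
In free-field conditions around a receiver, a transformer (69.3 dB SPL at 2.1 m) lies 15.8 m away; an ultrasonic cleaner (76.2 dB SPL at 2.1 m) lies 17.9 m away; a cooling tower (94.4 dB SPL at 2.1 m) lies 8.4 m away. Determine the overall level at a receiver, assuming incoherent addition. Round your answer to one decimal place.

82.4 dB SPL

First find each source's level at the receiver (point-source: −20·log₁₀(r/r_ref)), then combine on an intensity basis.
transformer: 69.3 − 20·log₁₀(15.8/2.1) = 69.3 − 17.53 = 51.77 dB SPL.
ultrasonic cleaner: 76.2 − 20·log₁₀(17.9/2.1) = 76.2 − 18.61 = 57.59 dB SPL.
cooling tower: 94.4 − 20·log₁₀(8.4/2.1) = 94.4 − 12.04 = 82.36 dB SPL.
Σ 10^(L/10) = 1.729e+08 → L_total = 10·log₁₀(1.729e+08) = 82.38 dB SPL.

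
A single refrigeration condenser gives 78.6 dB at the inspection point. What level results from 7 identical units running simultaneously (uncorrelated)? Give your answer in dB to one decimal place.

With 7 equal, uncorrelated contributions the intensity is 7× that of one unit, giving a rise of 10·log₁₀ 7.
L_total = 78.6 + 10·log₁₀(7) = 78.6 + 8.451 = 87.05 dB.

87.1 dB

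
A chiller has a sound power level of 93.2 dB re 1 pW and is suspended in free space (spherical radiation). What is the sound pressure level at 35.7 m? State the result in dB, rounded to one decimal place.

51.2 dB

L_p = L_w − 10·log₁₀(4π·r²) with r = 35.7 m.
4π·r² = 1.602e+04 m², 10·log₁₀ of that is 42.045 dB.
L_p = 93.2 − 42.045 = 51.15 dB.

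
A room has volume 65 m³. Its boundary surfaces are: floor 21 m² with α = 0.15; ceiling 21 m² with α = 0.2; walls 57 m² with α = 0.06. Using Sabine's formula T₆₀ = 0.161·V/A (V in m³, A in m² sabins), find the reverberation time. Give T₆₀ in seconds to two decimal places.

A = Σ Sᵢαᵢ = 21·0.15 + 21·0.2 + 57·0.06 = 10.77 m².
T₆₀ = 0.161 × 65 / 10.77 = 0.972 s.

0.97 s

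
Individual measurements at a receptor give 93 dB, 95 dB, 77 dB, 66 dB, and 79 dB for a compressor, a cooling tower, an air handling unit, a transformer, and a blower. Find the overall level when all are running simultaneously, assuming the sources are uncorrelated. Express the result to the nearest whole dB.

97 dB

Incoherent sources combine by intensity addition: L_total = 10·log₁₀(Σ 10^(L_i/10)).
Σ 10^(L/10) = 10^(93/10) + 10^(95/10) + 10^(77/10) + 10^(66/10) + 10^(79/10) = 5.291e+09.
L_total = 10·log₁₀(5.291e+09) = 97.24 dB.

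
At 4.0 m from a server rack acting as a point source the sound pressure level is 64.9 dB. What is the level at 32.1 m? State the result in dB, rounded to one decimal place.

Spherical spreading from a point source gives a 20·log₁₀(r₂/r₁) drop.
L₂ = 64.9 − 20·log₁₀(32.1/4.0) = 64.9 − 18.089 = 46.81 dB.

46.8 dB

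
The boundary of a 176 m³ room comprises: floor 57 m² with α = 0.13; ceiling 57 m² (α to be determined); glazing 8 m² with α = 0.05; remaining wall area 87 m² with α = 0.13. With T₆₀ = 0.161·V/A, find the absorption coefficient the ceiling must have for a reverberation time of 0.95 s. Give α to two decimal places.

0.19

A = 0.161·V/T₆₀ = 0.161·176/0.95 = 29.83 m² sabins.
Absorption from the other surfaces = 57·0.13 + 8·0.05 + 87·0.13 = 19.12 m², so the ceiling must supply 10.71 m² over 57 m².
α = 10.71/57 = 0.188.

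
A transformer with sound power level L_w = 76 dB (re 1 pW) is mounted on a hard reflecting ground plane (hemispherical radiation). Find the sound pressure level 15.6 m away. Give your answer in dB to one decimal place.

L_p = L_w − 10·log₁₀(2π·r²) with r = 15.6 m.
2π·r² = 1529 m², 10·log₁₀ of that is 31.844 dB.
L_p = 76 − 31.844 = 44.16 dB.

44.2 dB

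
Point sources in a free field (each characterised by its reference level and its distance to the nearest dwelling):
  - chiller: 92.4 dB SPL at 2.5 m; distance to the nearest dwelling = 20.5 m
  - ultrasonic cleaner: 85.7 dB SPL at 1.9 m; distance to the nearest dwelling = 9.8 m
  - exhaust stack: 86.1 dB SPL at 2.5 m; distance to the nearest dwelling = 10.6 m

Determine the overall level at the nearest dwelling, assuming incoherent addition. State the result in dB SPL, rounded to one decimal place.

First find each source's level at the receiver (point-source: −20·log₁₀(r/r_ref)), then combine on an intensity basis.
chiller: 92.4 − 20·log₁₀(20.5/2.5) = 92.4 − 18.28 = 74.12 dB SPL.
ultrasonic cleaner: 85.7 − 20·log₁₀(9.8/1.9) = 85.7 − 14.25 = 71.45 dB SPL.
exhaust stack: 86.1 − 20·log₁₀(10.6/2.5) = 86.1 − 12.55 = 73.55 dB SPL.
Σ 10^(L/10) = 6.247e+07 → L_total = 10·log₁₀(6.247e+07) = 77.96 dB SPL.

78.0 dB SPL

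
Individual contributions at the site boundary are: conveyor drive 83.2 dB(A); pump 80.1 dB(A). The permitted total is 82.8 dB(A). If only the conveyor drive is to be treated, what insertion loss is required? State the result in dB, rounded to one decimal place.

3.7 dB

The untreated sources together contribute 10^(80.1/10) = 1.023e+08, i.e. 80.10 dB(A).
To meet 82.8 dB(A) overall, the treated conveyor drive may contribute at most 10^(82.8/10) − 1.023e+08 = 8.822e+07, i.e. 79.46 dB(A).
So the conveyor drive must be reduced from 83.2 to 79.46 dB(A): IL = 3.74 dB.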